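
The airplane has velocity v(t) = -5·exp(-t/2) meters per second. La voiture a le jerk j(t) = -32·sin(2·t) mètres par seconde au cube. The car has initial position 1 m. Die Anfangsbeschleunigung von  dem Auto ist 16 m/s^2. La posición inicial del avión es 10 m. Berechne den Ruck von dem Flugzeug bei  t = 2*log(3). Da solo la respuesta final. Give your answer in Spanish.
La respuesta es -5/12.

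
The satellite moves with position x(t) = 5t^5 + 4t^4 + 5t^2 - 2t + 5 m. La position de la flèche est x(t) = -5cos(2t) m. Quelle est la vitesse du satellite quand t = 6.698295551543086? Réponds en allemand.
Um dies zu lösen, müssen wir 1 Ableitung unserer Gleichung für die Position x(t) = 5·t^5 + 4·t^4 + 5·t^2 - 2·t + 5 nehmen. Durch Ableiten von der Position erhalten wir die Geschwindigkeit: v(t) = 25·t^4 + 16·t^3 + 10·t - 2. Wir haben die Geschwindigkeit v(t) = 25·t^4 + 16·t^3 + 10·t - 2. Durch Einsetzen von t = 6.698295551543086: v(6.698295551543086) = 55200.0778359003.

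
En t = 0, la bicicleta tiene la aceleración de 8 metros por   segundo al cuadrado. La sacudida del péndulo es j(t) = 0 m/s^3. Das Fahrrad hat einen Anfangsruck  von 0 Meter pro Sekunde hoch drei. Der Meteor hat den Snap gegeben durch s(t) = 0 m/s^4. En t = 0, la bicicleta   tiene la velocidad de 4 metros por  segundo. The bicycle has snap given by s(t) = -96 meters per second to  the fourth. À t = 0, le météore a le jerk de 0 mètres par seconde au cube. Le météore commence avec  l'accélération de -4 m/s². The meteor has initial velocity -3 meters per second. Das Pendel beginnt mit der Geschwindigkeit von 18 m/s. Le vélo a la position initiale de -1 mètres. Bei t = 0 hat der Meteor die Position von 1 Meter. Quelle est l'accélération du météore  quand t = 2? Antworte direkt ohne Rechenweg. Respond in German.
Die Antwort ist -4.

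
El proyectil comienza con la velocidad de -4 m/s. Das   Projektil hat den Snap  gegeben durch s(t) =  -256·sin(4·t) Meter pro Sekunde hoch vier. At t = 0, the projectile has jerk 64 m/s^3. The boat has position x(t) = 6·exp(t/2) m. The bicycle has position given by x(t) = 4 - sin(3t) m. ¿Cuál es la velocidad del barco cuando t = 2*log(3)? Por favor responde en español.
Debemos derivar nuestra ecuación de la posición x(t) = 6·exp(t/2) 1 vez. La derivada de la posición da la velocidad: v(t) = 3·exp(t/2). De la ecuación de la velocidad v(t) = 3·exp(t/2), sustituimos t = 2*log(3) para obtener v = 9.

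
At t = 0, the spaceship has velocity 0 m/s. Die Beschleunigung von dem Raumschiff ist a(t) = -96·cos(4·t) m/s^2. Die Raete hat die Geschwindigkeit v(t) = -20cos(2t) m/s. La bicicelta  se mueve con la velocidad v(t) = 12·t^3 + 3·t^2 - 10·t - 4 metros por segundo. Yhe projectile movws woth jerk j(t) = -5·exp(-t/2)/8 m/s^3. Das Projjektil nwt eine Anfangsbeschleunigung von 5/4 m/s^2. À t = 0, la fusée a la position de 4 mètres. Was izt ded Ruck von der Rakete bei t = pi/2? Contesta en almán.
Um dies zu lösen, müssen wir 2 Ableitungen unserer Gleichung für die Geschwindigkeit v(t) = -20·cos(2·t) nehmen. Die Ableitung von der Geschwindigkeit ergibt die Beschleunigung: a(t) = 40·sin(2·t). Mit d/dt von a(t) finden wir j(t) = 80·cos(2·t). Wir haben den Ruck j(t) = 80·cos(2·t). Durch Einsetzen von t = pi/2: j(pi/2) = -80.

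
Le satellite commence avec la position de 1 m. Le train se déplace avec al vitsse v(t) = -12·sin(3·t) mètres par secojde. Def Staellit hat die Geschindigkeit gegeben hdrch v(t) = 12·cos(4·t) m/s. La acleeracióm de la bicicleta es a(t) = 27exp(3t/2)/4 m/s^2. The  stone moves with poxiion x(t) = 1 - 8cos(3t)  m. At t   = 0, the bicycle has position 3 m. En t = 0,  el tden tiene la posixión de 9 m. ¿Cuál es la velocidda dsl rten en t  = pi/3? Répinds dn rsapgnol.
Tenemos la velocidad v(t) = -12·sin(3·t). Sustituyendo t = pi/3: v(pi/3) = 0.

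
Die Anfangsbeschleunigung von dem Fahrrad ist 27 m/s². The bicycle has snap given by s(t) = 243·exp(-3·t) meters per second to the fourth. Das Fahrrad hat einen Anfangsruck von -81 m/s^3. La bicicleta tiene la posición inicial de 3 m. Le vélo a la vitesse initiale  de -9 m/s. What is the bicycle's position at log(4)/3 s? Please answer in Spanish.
Partiendo del snap s(t) = 243·exp(-3·t), tomamos 4 integrales. Integrando el snap y usando la condición inicial j(0) = -81, obtenemos j(t) = -81·exp(-3·t). La integral de la sacudida es la aceleración. Usando a(0) = 27, obtenemos a(t) = 27·exp(-3·t). La integral de la aceleración, con v(0) = -9, da la velocidad: v(t) = -9·exp(-3·t). La integral de la velocidad, con x(0) = 3, da la posición: x(t) = 3·exp(-3·t). De la ecuación de la posición x(t) = 3·exp(-3·t), sustituimos t = log(4)/3 para obtener x = 3/4.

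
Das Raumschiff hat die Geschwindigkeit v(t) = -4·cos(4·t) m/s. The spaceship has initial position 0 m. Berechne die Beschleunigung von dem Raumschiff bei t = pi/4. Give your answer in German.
Ausgehend von der Geschwindigkeit v(t) = -4·cos(4·t), nehmen wir 1 Ableitung. Die Ableitung von der Geschwindigkeit ergibt die Beschleunigung: a(t) = 16·sin(4·t). Wir haben die Beschleunigung a(t) = 16·sin(4·t). Durch Einsetzen von t = pi/4: a(pi/4) = 0.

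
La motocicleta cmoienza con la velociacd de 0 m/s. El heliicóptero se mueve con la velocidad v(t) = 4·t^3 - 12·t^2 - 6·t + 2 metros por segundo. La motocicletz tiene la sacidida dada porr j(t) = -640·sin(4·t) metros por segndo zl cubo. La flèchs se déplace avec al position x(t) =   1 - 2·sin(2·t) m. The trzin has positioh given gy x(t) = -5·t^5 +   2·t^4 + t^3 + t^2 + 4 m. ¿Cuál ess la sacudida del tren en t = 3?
Debemos derivar nuestra ecuación de la posición x(t) = -5·t^5 + 2·t^4 + t^3 + t^2 + 4 3 veces. Tomando d/dt de x(t), encontramos v(t) = -25·t^4 + 8·t^3 + 3·t^2 + 2·t. La derivada de la velocidad da la aceleración: a(t) = -100·t^3 + 24·t^2 + 6·t + 2. Derivando la aceleración, obtenemos la sacudida: j(t) = -300·t^2 + 48·t + 6. De la ecuación de la sacudida j(t) = -300·t^2 + 48·t + 6, sustituimos t = 3 para obtener j = -2550.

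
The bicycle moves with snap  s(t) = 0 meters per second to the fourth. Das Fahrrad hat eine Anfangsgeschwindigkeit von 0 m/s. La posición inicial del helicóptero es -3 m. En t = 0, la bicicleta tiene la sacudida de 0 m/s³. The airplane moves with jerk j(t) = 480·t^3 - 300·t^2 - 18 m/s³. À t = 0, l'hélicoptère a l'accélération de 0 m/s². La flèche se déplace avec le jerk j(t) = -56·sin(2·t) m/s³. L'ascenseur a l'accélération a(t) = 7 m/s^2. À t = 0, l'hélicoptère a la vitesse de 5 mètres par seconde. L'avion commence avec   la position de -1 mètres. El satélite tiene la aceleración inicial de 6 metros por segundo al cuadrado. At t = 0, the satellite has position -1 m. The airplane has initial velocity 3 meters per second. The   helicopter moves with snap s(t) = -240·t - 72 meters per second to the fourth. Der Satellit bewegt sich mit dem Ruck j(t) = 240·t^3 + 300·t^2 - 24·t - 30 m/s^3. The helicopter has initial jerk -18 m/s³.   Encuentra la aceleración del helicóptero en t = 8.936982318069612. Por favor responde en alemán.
Um dies zu lösen, müssen wir 2 Integrale unserer Gleichung für den Snap s(t) = -240·t - 72 finden. Die Stammfunktion von dem Snap, mit j(0) = -18, ergibt den Ruck: j(t) = -120·t^2 - 72·t - 18. Die Stammfunktion von dem Ruck ist die Beschleunigung. Mit a(0) = 0 erhalten wir a(t) = 2·t·(-20·t^2 - 18·t - 9). Mit a(t) = 2·t·(-20·t^2 - 18·t - 9) und Einsetzen von t = 8.936982318069612, finden wir a = -31587.9202358783.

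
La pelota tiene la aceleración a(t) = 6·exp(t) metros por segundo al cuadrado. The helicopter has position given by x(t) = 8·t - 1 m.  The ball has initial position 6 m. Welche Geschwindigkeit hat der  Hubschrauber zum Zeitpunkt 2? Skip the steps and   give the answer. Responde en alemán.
Bei t = 2, v = 8.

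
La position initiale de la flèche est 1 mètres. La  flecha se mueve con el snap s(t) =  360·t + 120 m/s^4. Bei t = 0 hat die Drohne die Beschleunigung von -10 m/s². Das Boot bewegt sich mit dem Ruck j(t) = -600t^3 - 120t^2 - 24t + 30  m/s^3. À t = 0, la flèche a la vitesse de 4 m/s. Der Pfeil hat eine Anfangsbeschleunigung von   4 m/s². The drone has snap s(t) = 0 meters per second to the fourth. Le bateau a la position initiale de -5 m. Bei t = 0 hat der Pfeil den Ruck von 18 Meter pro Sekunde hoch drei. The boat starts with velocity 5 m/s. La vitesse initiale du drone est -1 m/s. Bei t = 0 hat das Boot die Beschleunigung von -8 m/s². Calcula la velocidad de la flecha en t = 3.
Partiendo del snap s(t) = 360·t + 120, tomamos 3 antiderivadas. Integrando el snap y usando la condición inicial j(0) = 18, obtenemos j(t) = 180·t^2 + 120·t + 18. Tomando ∫j(t)dt y aplicando a(0) = 4, encontramos a(t) = 60·t^3 + 60·t^2 + 18·t + 4. Tomando ∫a(t)dt y aplicando v(0) = 4, encontramos v(t) = 15·t^4 + 20·t^3 + 9·t^2 + 4·t + 4. Usando v(t) = 15·t^4 + 20·t^3 + 9·t^2 + 4·t + 4 y sustituyendo t = 3, encontramos v = 1852.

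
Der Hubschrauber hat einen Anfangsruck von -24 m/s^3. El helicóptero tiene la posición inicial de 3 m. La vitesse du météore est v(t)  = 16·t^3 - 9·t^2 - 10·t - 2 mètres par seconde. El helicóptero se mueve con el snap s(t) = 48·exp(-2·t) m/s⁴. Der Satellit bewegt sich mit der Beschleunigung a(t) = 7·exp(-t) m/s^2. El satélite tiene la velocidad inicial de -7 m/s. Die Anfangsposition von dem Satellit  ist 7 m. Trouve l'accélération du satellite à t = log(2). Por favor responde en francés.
En utilisant a(t) = 7·exp(-t) et en substituant t = log(2), nous trouvons a = 7/2.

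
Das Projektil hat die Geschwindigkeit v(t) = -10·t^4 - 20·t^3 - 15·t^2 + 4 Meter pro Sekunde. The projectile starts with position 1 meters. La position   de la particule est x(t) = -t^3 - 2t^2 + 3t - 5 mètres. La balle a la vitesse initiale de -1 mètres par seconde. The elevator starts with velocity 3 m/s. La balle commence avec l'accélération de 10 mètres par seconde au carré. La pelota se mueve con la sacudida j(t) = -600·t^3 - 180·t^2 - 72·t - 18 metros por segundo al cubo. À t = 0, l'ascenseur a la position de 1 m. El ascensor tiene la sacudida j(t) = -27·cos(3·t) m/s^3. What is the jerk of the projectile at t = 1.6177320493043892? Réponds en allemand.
Um dies zu lösen, müssen wir 2 Ableitungen unserer Gleichung für die Geschwindigkeit v(t) = -10·t^4 - 20·t^3 - 15·t^2 + 4 nehmen. Die Ableitung von der Geschwindigkeit ergibt die Beschleunigung: a(t) = -40·t^3 - 60·t^2 - 30·t. Mit d/dt von a(t) finden wir j(t) = -120·t^2 - 120·t - 30. Wir haben den Ruck j(t) = -120·t^2 - 120·t - 30. Durch Einsetzen von t = 1.6177320493043892: j(1.6177320493043892) = -538.174683918116.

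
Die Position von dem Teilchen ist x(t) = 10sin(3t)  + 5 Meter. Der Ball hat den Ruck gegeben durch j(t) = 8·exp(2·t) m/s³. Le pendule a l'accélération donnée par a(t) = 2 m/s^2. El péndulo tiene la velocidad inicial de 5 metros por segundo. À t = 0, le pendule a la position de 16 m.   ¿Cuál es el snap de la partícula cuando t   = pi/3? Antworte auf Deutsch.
Ausgehend von der Position x(t) = 10·sin(3·t) + 5, nehmen wir 4 Ableitungen. Mit d/dt von x(t) finden wir v(t) = 30·cos(3·t). Mit d/dt von v(t) finden wir a(t) = -90·sin(3·t). Die Ableitung von der Beschleunigung ergibt den Ruck: j(t) = -270·cos(3·t). Die Ableitung von dem Ruck ergibt den Snap: s(t) = 810·sin(3·t). Mit s(t) = 810·sin(3·t) und Einsetzen von t = pi/3, finden wir s = 0.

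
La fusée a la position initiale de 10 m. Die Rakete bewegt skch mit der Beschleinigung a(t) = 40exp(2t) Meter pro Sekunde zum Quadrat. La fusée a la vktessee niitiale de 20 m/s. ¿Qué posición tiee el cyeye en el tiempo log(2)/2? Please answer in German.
Ausgehend von der Beschleunigung a(t) = 40·exp(2·t), nehmen wir 2 Integrale. Die Stammfunktion von der Beschleunigung ist die Geschwindigkeit. Mit v(0) = 20 erhalten wir v(t) = 20·exp(2·t). Das Integral von der Geschwindigkeit ist die Position. Mit x(0) = 10 erhalten wir x(t) = 10·exp(2·t). Wir haben die Position x(t) = 10·exp(2·t). Durch Einsetzen von t = log(2)/2: x(log(2)/2) = 20.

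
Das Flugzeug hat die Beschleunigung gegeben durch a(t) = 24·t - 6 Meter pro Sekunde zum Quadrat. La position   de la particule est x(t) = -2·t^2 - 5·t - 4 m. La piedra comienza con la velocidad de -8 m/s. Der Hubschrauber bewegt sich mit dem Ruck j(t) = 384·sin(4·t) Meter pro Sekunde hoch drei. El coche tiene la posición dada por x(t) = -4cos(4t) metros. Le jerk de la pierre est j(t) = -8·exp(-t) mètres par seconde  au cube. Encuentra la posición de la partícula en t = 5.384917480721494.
De la ecuación de la posición x(t) = -2·t^2 - 5·t - 4, sustituimos t = 5.384917480721494 para obtener x = -88.9192599519673.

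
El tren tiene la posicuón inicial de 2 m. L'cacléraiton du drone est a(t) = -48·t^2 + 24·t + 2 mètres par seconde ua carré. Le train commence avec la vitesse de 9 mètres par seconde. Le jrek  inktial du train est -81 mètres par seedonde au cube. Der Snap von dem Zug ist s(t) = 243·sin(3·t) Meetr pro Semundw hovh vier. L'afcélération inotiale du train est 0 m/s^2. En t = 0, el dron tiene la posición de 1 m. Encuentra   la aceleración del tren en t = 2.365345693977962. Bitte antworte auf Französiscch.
Pour résoudre ceci, nous devons prendre 2 intégrales de notre équation du snap s(t) = 243·sin(3·t). L'intégrale du snap est le jerk. En utilisant j(0) = -81, nous obtenons j(t) = -81·cos(3·t). L'intégrale du jerk, avec a(0) = 0, donne l'accélération: a(t) = -27·sin(3·t). De l'équation de l'accélération a(t) = -27·sin(3·t), nous substituons t = 2.365345693977962 pour obtenir a = -19.6087640603922.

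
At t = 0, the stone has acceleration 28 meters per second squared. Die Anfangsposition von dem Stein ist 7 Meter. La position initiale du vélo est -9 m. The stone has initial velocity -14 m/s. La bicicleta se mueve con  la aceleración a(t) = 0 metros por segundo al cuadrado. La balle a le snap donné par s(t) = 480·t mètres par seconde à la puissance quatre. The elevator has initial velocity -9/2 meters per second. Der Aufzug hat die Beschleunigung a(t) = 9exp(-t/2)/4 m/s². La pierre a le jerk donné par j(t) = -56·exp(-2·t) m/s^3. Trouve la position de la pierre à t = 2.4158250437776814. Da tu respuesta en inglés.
To solve this, we need to take 3 antiderivatives of our jerk equation j(t) = -56·exp(-2·t). The integral of jerk, with a(0) = 28, gives acceleration: a(t) = 28·exp(-2·t). Taking ∫a(t)dt and applying v(0) = -14, we find v(t) = -14·exp(-2·t). Integrating velocity and using the initial condition x(0) = 7, we get x(t) = 7·exp(-2·t). Using x(t) = 7·exp(-2·t) and substituting t = 2.4158250437776814, we find x = 0.0558134757140233.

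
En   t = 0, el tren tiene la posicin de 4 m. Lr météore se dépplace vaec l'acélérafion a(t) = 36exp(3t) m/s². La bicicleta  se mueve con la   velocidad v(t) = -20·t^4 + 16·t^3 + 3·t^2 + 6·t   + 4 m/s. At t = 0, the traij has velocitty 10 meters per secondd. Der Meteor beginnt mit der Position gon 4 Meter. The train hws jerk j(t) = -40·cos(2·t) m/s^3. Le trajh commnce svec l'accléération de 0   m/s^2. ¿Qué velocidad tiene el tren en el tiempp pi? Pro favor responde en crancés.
Nous devons intégrer notre équation du jerk j(t) = -40·cos(2·t) 2 fois. En prenant ∫j(t)dt et en appliquant a(0) = 0, nous trouvons a(t) = -20·sin(2·t). En intégrant l'accélération et en utilisant la condition initiale v(0) = 10, nous obtenons v(t) = 10·cos(2·t). Nous avons la vitesse v(t) = 10·cos(2·t). En substituant t = pi: v(pi) = 10.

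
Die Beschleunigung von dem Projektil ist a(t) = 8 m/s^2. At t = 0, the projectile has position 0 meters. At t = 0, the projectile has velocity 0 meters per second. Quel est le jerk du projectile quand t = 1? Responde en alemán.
Um dies zu lösen, müssen wir 1 Ableitung unserer Gleichung für die Beschleunigung a(t) = 8 nehmen. Mit d/dt von a(t) finden wir j(t) = 0. Wir haben den Ruck j(t) = 0. Durch Einsetzen von t = 1: j(1) = 0.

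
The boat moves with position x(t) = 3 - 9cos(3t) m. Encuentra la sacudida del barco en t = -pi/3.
Partiendo de la posición x(t) = 3 - 9·cos(3·t), tomamos 3 derivadas. Tomando d/dt de x(t), encontramos v(t) = 27·sin(3·t). Tomando d/dt de v(t), encontramos a(t) = 81·cos(3·t). Tomando d/dt de a(t), encontramos j(t) = -243·sin(3·t). De la ecuación de la sacudida j(t) = -243·sin(3·t), sustituimos t = -pi/3 para obtener j = 0.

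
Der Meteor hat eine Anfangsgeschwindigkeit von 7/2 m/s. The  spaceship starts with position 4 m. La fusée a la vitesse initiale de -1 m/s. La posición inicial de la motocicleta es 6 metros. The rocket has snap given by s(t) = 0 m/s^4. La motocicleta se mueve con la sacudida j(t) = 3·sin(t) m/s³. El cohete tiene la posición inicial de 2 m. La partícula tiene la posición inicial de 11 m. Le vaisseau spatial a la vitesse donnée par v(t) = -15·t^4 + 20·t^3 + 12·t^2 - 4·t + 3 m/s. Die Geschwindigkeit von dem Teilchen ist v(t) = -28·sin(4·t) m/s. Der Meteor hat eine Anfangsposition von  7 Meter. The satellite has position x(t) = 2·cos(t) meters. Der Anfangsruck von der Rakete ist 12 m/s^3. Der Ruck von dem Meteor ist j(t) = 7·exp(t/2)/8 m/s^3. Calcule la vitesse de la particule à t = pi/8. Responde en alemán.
Mit v(t) = -28·sin(4·t) und Einsetzen von t = pi/8, finden wir v = -28.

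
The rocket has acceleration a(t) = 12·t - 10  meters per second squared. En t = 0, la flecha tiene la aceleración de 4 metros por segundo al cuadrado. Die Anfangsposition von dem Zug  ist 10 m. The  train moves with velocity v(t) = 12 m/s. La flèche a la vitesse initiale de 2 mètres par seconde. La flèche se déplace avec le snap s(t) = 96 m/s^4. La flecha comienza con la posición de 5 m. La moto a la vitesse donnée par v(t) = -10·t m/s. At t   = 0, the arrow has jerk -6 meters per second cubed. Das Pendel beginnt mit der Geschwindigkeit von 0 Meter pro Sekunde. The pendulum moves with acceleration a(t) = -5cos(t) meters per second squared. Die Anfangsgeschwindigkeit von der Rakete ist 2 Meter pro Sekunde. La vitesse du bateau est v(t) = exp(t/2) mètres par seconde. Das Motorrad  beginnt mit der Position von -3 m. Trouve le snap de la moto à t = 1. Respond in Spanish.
Partiendo de la velocidad v(t) = -10·t, tomamos 3 derivadas. La derivada de la velocidad da la aceleración: a(t) = -10. Tomando d/dt de a(t), encontramos j(t) = 0. La derivada de la sacudida da el snap: s(t) = 0. Tenemos el snap s(t) = 0. Sustituyendo t = 1: s(1) = 0.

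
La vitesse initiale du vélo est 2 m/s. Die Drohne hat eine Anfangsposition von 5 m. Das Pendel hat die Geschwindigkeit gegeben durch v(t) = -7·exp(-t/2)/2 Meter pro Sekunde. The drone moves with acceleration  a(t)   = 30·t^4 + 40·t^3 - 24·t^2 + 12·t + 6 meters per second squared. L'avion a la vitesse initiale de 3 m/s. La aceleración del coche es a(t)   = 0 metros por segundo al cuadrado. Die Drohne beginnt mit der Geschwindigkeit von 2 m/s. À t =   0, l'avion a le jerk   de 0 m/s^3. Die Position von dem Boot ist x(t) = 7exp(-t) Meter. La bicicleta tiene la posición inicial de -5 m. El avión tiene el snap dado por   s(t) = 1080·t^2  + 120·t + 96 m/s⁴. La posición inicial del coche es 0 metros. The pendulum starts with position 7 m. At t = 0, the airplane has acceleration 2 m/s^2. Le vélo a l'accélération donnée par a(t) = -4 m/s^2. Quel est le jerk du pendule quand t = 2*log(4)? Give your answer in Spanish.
Partiendo de la velocidad v(t) = -7·exp(-t/2)/2, tomamos 2 derivadas. Derivando la velocidad, obtenemos la aceleración: a(t) = 7·exp(-t/2)/4. La derivada de la aceleración da la sacudida: j(t) = -7·exp(-t/2)/8. Tenemos la sacudida j(t) = -7·exp(-t/2)/8. Sustituyendo t = 2*log(4): j(2*log(4)) = -7/32.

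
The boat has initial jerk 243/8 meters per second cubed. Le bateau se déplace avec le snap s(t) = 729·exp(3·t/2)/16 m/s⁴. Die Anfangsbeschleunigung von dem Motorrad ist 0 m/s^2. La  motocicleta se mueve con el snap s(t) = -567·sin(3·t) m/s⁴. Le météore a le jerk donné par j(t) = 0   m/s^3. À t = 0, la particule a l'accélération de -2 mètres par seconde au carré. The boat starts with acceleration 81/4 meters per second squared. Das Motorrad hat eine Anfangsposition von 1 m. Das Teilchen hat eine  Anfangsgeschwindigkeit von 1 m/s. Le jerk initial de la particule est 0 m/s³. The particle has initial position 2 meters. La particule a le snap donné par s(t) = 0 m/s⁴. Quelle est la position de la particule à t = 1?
Pour résoudre ceci, nous devons prendre 4 primitives de notre équation du snap s(t) = 0. L'intégrale du snap, avec j(0) = 0, donne le jerk: j(t) = 0. En intégrant le jerk et en utilisant la condition initiale a(0) = -2, nous obtenons a(t) = -2. La primitive de l'accélération, avec v(0) = 1, donne la vitesse: v(t) = 1 - 2·t. L'intégrale de la vitesse, avec x(0) = 2, donne la position: x(t) = -t^2 + t + 2. Nous avons la position x(t) = -t^2 + t + 2. En substituant t = 1: x(1) = 2.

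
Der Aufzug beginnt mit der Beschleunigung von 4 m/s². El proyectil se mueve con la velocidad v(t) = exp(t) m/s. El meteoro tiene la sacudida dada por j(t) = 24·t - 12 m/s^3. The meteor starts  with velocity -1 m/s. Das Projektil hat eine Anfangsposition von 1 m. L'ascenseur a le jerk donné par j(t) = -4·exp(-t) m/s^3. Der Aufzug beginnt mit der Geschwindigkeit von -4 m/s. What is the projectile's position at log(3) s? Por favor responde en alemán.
Wir müssen das Integral unserer Gleichung für die Geschwindigkeit v(t) = exp(t) 1-mal finden. Mit ∫v(t)dt und Anwendung von x(0) = 1, finden wir x(t) = exp(t). Aus der Gleichung für die Position x(t) = exp(t), setzen wir t = log(3) ein und erhalten x = 3.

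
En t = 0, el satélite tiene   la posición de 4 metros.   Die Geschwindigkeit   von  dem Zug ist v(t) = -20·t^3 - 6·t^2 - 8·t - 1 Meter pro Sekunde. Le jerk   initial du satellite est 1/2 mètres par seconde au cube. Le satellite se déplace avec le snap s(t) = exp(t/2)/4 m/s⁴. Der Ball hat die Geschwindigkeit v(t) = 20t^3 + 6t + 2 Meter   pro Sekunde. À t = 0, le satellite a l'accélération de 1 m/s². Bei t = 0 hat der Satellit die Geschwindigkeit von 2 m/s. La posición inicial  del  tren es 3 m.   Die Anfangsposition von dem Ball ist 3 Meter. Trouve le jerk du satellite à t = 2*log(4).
Pour résoudre ceci, nous devons prendre 1 intégrale de notre équation du snap s(t) = exp(t/2)/4. En intégrant le snap et en utilisant la condition initiale j(0) = 1/2, nous obtenons j(t) = exp(t/2)/2. En utilisant j(t) = exp(t/2)/2 et en substituant t = 2*log(4), nous trouvons j = 2.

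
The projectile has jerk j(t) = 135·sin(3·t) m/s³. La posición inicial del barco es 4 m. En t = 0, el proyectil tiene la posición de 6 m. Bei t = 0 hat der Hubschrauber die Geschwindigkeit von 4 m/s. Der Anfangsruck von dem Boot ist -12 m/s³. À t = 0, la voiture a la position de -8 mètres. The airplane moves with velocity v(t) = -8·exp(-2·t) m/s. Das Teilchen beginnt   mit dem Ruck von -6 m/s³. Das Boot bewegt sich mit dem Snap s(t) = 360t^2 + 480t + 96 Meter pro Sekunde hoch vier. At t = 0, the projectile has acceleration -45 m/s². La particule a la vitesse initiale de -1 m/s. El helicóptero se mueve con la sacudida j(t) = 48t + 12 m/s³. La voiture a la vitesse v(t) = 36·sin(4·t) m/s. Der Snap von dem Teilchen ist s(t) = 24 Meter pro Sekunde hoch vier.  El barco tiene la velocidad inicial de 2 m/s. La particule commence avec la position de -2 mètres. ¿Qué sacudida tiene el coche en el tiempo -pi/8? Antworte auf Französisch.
Pour résoudre ceci, nous devons prendre 2 dérivées de notre équation de la vitesse v(t) = 36·sin(4·t). En dérivant la vitesse, nous obtenons l'accélération: a(t) = 144·cos(4·t). La dérivée de l'accélération donne le jerk: j(t) = -576·sin(4·t). En utilisant j(t) = -576·sin(4·t) et en substituant t = -pi/8, nous trouvons j = 576.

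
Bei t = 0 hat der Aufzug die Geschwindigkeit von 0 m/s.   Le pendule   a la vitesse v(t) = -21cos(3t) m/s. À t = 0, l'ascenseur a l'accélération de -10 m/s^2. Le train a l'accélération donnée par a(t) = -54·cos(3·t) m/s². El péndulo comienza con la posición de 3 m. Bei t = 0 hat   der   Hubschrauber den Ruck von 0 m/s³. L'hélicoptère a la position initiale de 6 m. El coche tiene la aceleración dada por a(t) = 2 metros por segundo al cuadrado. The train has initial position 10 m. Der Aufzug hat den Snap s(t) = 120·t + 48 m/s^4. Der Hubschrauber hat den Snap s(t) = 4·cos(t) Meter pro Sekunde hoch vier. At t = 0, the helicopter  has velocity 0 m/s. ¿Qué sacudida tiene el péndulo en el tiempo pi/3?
Para resolver esto, necesitamos tomar 2 derivadas de nuestra ecuación de la velocidad v(t) = -21·cos(3·t). Tomando d/dt de v(t), encontramos a(t) = 63·sin(3·t). La derivada de la aceleración da la sacudida: j(t) = 189·cos(3·t). De la ecuación de la sacudida j(t) = 189·cos(3·t), sustituimos t = pi/3 para obtener j = -189.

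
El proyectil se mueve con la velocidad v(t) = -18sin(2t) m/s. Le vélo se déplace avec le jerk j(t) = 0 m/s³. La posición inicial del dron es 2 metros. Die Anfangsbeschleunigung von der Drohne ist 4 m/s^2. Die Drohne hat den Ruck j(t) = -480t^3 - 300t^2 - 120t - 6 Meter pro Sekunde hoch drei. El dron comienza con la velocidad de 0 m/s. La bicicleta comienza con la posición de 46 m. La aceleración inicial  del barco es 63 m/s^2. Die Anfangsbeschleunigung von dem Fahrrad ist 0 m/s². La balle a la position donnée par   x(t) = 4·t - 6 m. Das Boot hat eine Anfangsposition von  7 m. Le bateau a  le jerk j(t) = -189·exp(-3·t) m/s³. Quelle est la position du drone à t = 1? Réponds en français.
Nous devons trouver la primitive de notre équation du jerk j(t) = -480·t^3 - 300·t^2 - 120·t - 6 3 fois. L'intégrale du jerk est l'accélération. En utilisant a(0) = 4, nous obtenons a(t) = -120·t^4 - 100·t^3 - 60·t^2 - 6·t + 4. En prenant ∫a(t)dt et en appliquant v(0) = 0, nous trouvons v(t) = t·(-24·t^4 - 25·t^3 - 20·t^2 - 3·t + 4). L'intégrale de la vitesse est la position. En utilisant x(0) = 2, nous obtenons x(t) = -4·t^6 - 5·t^5 - 5·t^4 - t^3 + 2·t^2 + 2. Nous avons la position x(t) = -4·t^6 - 5·t^5 - 5·t^4 - t^3 + 2·t^2 + 2. En substituant t = 1: x(1) = -11.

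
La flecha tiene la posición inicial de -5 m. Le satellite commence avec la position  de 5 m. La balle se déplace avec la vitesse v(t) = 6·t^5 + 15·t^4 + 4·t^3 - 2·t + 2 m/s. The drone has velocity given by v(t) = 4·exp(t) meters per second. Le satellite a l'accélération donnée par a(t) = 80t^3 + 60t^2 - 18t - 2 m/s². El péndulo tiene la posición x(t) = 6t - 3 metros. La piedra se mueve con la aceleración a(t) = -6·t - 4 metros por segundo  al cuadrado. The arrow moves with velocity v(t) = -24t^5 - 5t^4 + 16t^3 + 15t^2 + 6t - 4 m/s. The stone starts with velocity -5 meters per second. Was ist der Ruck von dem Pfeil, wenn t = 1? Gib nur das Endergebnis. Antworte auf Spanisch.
La respuesta es -414.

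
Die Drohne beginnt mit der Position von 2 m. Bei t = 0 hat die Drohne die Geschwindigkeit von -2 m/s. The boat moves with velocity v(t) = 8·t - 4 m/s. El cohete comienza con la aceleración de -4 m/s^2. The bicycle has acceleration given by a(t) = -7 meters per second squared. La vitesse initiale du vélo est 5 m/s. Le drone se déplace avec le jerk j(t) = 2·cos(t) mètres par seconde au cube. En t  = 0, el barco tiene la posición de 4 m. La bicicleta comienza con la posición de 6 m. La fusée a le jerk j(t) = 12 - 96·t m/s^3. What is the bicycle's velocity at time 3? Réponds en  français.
Nous devons trouver la primitive de notre équation de l'accélération a(t) = -7 1 fois. L'intégrale de l'accélération, avec v(0) = 5, donne la vitesse: v(t) = 5 - 7·t. En utilisant v(t) = 5 - 7·t et en substituant t = 3, nous trouvons v = -16.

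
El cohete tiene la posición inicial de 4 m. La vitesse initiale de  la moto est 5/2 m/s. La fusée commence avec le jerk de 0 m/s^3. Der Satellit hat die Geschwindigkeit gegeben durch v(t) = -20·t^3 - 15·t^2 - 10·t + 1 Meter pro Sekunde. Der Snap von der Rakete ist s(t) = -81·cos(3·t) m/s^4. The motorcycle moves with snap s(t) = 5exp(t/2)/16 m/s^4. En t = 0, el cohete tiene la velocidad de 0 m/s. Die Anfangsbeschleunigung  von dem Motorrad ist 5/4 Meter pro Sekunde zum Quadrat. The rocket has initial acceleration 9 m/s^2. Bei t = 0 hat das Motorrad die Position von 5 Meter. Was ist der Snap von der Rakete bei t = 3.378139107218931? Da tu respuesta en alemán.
Wir haben den Snap s(t) = -81·cos(3·t). Durch Einsetzen von t = 3.378139107218931: s(3.378139107218931) = 61.4463491771544.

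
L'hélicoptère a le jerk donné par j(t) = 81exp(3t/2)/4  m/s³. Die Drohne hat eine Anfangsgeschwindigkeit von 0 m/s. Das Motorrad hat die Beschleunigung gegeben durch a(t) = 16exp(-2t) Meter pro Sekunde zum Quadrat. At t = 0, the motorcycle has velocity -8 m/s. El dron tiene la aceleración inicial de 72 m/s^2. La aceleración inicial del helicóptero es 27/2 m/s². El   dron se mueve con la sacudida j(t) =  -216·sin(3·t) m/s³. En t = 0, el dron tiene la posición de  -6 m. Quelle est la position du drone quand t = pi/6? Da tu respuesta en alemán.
Ausgehend von dem Ruck j(t) = -216·sin(3·t), nehmen wir 3 Stammfunktionen. Durch Integration von dem Ruck und Verwendung der Anfangsbedingung a(0) = 72, erhalten wir a(t) = 72·cos(3·t). Das Integral von der Beschleunigung ist die Geschwindigkeit. Mit v(0) = 0 erhalten wir v(t) = 24·sin(3·t). Mit ∫v(t)dt und Anwendung von x(0) = -6, finden wir x(t) = 2 - 8·cos(3·t). Aus der Gleichung für die Position x(t) = 2 - 8·cos(3·t), setzen wir t = pi/6 ein und erhalten x = 2.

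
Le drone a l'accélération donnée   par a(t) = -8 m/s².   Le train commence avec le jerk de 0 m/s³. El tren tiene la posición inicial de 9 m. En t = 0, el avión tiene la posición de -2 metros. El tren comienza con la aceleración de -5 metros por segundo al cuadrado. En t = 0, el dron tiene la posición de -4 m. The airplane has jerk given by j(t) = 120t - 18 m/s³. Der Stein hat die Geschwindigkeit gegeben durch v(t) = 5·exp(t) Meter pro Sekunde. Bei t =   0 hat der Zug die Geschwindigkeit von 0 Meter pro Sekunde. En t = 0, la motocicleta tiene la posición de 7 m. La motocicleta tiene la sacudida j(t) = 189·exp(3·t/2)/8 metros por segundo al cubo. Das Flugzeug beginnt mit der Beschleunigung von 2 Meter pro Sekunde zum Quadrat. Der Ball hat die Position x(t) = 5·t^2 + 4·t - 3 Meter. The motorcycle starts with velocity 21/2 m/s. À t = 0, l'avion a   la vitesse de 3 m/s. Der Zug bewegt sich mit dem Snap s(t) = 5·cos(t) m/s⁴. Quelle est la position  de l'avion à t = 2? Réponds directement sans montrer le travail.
x(2) = 64.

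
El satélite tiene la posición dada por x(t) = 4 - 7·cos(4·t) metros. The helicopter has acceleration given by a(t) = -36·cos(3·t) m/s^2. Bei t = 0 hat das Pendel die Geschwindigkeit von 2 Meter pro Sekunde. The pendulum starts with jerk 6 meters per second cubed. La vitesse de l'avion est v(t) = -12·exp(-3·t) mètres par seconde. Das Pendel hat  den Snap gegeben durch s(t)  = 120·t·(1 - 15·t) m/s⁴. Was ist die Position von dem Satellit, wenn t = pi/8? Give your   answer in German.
Mit x(t) = 4 - 7·cos(4·t) und Einsetzen von t = pi/8, finden wir x = 4.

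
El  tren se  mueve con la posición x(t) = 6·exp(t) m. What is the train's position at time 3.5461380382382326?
We have position x(t) = 6·exp(t). Substituting t = 3.5461380382382326: x(3.5461380382382326) = 208.074774412309.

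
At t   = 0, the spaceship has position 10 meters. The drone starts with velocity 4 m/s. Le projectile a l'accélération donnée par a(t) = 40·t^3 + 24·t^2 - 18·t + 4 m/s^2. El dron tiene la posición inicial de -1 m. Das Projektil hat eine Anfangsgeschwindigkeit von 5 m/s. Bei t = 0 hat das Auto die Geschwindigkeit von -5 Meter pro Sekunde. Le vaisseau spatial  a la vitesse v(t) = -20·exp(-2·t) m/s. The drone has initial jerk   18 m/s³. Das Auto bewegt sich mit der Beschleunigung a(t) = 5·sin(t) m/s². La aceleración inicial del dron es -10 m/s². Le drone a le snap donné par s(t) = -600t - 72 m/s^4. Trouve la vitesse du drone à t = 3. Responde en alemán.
Wir müssen das Integral unserer Gleichung für den Snap s(t) = -600·t - 72 3-mal finden. Mit ∫s(t)dt und Anwendung von j(0) = 18, finden wir j(t) = -300·t^2 - 72·t + 18. Das Integral von dem Ruck, mit a(0) = -10, ergibt die Beschleunigung: a(t) = -100·t^3 - 36·t^2 + 18·t - 10. Die Stammfunktion von der Beschleunigung, mit v(0) = 4, ergibt die Geschwindigkeit: v(t) = -25·t^4 - 12·t^3 + 9·t^2 - 10·t + 4. Mit v(t) = -25·t^4 - 12·t^3 + 9·t^2 - 10·t + 4 und Einsetzen von t = 3, finden wir v = -2294.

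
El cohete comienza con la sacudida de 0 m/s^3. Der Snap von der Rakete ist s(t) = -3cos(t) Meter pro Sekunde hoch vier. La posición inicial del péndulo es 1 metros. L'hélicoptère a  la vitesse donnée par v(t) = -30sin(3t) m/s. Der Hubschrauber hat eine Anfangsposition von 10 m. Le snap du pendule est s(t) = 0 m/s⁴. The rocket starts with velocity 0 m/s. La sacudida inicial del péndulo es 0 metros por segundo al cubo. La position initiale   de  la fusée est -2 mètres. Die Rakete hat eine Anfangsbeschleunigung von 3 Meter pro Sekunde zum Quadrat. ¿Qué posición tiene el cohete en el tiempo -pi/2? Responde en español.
Para resolver esto, necesitamos tomar 4 integrales de nuestra ecuación del snap s(t) = -3·cos(t). La antiderivada del snap, con j(0) = 0, da la sacudida: j(t) = -3·sin(t). La integral de la sacudida es la aceleración. Usando a(0) = 3, obtenemos a(t) = 3·cos(t). La integral de la aceleración es la velocidad. Usando v(0) = 0, obtenemos v(t) = 3·sin(t). La antiderivada de la velocidad, con x(0) = -2, da la posición: x(t) = 1 - 3·cos(t). Usando x(t) = 1 - 3·cos(t) y sustituyendo t = -pi/2, encontramos x = 1.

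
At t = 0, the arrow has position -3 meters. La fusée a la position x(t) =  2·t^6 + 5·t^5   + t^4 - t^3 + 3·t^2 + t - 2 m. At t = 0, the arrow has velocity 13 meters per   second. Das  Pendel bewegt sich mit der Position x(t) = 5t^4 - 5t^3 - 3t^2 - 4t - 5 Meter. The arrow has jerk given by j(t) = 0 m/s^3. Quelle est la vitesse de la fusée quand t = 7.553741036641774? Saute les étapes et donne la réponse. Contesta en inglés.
The answer is 378107.714979546.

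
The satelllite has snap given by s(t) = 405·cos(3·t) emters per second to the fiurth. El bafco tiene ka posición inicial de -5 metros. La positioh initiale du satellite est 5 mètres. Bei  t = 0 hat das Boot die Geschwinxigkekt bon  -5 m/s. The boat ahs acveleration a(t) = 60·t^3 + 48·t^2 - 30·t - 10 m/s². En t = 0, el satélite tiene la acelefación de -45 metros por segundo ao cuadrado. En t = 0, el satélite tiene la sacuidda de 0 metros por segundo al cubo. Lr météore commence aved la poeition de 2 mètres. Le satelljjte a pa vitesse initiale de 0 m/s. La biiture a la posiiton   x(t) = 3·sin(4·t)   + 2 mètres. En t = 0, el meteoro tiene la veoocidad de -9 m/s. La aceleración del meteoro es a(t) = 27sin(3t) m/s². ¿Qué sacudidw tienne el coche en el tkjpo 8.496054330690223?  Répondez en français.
Nous devons dériver notre équation de la position x(t) = 3·sin(4·t) + 2 3 fois. La dérivée de la position donne la vitesse: v(t) = 12·cos(4·t). En prenant d/dt de v(t), nous trouvons a(t) = -48·sin(4·t). La dérivée de l'accélération donne le jerk: j(t) = -192·cos(4·t). De l'équation du jerk j(t) = -192·cos(4·t), nous substituons t = 8.496054330690223 pour obtenir j = 161.302002424137.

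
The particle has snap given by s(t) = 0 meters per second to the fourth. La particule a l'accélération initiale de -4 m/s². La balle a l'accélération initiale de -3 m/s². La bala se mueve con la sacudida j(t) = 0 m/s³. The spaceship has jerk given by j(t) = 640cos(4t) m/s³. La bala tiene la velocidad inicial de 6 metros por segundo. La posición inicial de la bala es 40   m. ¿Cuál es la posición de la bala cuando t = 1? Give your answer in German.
Wir müssen die Stammfunktion unserer Gleichung für den Ruck j(t) = 0 3-mal finden. Durch Integration von dem Ruck und Verwendung der Anfangsbedingung a(0) = -3, erhalten wir a(t) = -3. Mit ∫a(t)dt und Anwendung von v(0) = 6, finden wir v(t) = 6 - 3·t. Durch Integration von der Geschwindigkeit und Verwendung der Anfangsbedingung x(0) = 40, erhalten wir x(t) = -3·t^2/2 + 6·t + 40. Wir haben die Position x(t) = -3·t^2/2 + 6·t + 40. Durch Einsetzen von t = 1: x(1) = 89/2.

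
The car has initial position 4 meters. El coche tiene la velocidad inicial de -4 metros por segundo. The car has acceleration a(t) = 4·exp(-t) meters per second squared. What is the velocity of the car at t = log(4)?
We must find the integral of our acceleration equation a(t) = 4·exp(-t) 1 time. Integrating acceleration and using the initial condition v(0) = -4, we get v(t) = -4·exp(-t). Using v(t) = -4·exp(-t) and substituting t = log(4), we find v = -1.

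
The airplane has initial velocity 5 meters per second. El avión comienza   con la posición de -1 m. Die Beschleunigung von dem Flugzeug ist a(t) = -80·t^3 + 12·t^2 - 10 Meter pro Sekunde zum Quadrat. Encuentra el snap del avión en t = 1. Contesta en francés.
En partant de l'accélération a(t) = -80·t^3 + 12·t^2 - 10, nous prenons 2 dérivées. La dérivée de l'accélération donne le jerk: j(t) = -240·t^2 + 24·t. En prenant d/dt de j(t), nous trouvons s(t) = 24 - 480·t. Nous avons le snap s(t) = 24 - 480·t. En substituant t = 1: s(1) = -456.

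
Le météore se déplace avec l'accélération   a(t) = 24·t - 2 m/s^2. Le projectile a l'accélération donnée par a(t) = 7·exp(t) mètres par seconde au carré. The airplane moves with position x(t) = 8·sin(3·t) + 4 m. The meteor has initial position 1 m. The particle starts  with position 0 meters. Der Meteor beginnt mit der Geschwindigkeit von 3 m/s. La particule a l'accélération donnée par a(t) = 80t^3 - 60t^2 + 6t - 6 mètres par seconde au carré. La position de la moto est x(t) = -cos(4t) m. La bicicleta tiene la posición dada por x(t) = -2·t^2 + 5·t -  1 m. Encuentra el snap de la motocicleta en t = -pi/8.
Partiendo de la posición x(t) = -cos(4·t), tomamos 4 derivadas. La derivada de la posición da la velocidad: v(t) = 4·sin(4·t). La derivada de la velocidad da la aceleración: a(t) = 16·cos(4·t). Derivando la aceleración, obtenemos la sacudida: j(t) = -64·sin(4·t). Tomando d/dt de j(t), encontramos s(t) = -256·cos(4·t). De la ecuación del snap s(t) = -256·cos(4·t), sustituimos t = -pi/8 para obtener s = 0.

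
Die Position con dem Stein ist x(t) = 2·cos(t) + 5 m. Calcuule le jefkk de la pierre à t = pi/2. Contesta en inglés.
We must differentiate our position equation x(t) = 2·cos(t) + 5 3 times. The derivative of position gives velocity: v(t) = -2·sin(t). The derivative of velocity gives acceleration: a(t) = -2·cos(t). Differentiating acceleration, we get jerk: j(t) = 2·sin(t). Using j(t) = 2·sin(t) and substituting t = pi/2, we find j = 2.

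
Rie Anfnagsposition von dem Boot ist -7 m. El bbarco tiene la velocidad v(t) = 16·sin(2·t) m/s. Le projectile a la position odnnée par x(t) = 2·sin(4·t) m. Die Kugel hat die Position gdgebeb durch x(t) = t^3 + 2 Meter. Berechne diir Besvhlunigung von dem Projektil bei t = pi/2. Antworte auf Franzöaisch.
Nous devons dériver notre équation de la position x(t) = 2·sin(4·t) 2 fois. En prenant d/dt de x(t), nous trouvons v(t) = 8·cos(4·t). En prenant d/dt de v(t), nous trouvons a(t) = -32·sin(4·t). En utilisant a(t) = -32·sin(4·t) et en substituant t = pi/2, nous trouvons a = 0.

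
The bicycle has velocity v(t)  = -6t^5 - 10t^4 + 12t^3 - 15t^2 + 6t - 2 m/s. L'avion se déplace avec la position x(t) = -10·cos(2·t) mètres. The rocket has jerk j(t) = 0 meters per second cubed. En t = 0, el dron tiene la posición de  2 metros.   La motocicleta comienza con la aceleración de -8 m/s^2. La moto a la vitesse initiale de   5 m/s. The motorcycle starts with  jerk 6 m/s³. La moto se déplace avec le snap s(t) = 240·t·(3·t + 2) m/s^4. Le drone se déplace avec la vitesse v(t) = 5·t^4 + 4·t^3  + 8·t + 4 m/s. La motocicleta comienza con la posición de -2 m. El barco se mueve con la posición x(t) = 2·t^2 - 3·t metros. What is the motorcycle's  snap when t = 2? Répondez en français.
Nous avons le snap s(t) = 240·t·(3·t + 2). En substituant t = 2: s(2) = 3840.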